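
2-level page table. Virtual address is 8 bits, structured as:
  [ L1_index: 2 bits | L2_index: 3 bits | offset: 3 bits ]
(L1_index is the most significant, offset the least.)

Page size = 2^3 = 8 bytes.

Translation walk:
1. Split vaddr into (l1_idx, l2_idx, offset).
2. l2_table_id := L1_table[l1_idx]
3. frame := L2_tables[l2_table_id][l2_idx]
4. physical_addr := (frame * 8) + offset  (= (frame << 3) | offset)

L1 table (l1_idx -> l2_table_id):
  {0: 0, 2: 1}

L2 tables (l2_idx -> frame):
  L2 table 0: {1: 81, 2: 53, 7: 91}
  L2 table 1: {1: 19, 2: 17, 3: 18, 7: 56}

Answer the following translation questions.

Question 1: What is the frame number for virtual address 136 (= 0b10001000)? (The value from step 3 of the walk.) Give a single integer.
vaddr = 136: l1_idx=2, l2_idx=1
L1[2] = 1; L2[1][1] = 19

Answer: 19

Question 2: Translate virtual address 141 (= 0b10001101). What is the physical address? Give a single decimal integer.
Answer: 157

Derivation:
vaddr = 141 = 0b10001101
Split: l1_idx=2, l2_idx=1, offset=5
L1[2] = 1
L2[1][1] = 19
paddr = 19 * 8 + 5 = 157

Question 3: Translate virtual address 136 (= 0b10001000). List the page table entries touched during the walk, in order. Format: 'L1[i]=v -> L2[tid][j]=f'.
vaddr = 136 = 0b10001000
Split: l1_idx=2, l2_idx=1, offset=0

Answer: L1[2]=1 -> L2[1][1]=19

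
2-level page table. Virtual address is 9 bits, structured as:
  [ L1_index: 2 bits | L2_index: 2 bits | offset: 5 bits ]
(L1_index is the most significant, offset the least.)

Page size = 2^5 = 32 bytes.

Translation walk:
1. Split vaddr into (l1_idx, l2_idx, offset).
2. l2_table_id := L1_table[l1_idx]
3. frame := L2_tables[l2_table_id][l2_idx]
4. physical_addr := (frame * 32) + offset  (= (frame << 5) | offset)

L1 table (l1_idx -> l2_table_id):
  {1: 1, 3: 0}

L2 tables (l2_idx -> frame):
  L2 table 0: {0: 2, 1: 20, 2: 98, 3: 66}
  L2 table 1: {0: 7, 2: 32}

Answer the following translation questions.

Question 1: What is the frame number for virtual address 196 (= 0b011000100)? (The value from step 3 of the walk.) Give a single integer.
Answer: 32

Derivation:
vaddr = 196: l1_idx=1, l2_idx=2
L1[1] = 1; L2[1][2] = 32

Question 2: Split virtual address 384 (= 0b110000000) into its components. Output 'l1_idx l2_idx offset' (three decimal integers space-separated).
vaddr = 384 = 0b110000000
  top 2 bits -> l1_idx = 3
  next 2 bits -> l2_idx = 0
  bottom 5 bits -> offset = 0

Answer: 3 0 0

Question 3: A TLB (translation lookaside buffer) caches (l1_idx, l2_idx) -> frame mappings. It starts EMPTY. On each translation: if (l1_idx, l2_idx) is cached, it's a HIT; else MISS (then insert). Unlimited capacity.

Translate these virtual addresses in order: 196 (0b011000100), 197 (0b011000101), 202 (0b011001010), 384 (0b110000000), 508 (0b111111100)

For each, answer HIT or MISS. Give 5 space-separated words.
Answer: MISS HIT HIT MISS MISS

Derivation:
vaddr=196: (1,2) not in TLB -> MISS, insert
vaddr=197: (1,2) in TLB -> HIT
vaddr=202: (1,2) in TLB -> HIT
vaddr=384: (3,0) not in TLB -> MISS, insert
vaddr=508: (3,3) not in TLB -> MISS, insert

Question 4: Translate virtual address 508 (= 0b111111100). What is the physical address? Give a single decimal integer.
vaddr = 508 = 0b111111100
Split: l1_idx=3, l2_idx=3, offset=28
L1[3] = 0
L2[0][3] = 66
paddr = 66 * 32 + 28 = 2140

Answer: 2140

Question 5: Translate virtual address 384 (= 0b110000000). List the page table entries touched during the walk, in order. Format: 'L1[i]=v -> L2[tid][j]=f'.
vaddr = 384 = 0b110000000
Split: l1_idx=3, l2_idx=0, offset=0

Answer: L1[3]=0 -> L2[0][0]=2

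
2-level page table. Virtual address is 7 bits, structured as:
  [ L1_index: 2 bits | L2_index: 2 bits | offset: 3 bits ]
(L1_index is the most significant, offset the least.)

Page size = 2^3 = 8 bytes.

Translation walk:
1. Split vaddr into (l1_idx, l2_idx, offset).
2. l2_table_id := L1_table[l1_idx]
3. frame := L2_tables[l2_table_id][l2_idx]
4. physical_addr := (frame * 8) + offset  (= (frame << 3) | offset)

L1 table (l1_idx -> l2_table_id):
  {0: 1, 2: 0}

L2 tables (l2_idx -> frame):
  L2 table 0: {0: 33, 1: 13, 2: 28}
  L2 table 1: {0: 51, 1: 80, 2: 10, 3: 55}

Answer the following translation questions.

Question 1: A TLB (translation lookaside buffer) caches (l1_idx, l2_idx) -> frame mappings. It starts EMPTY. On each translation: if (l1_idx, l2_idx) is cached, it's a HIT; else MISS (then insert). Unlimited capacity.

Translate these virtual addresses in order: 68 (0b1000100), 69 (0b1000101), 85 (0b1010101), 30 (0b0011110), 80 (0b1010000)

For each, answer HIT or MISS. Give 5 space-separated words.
Answer: MISS HIT MISS MISS HIT

Derivation:
vaddr=68: (2,0) not in TLB -> MISS, insert
vaddr=69: (2,0) in TLB -> HIT
vaddr=85: (2,2) not in TLB -> MISS, insert
vaddr=30: (0,3) not in TLB -> MISS, insert
vaddr=80: (2,2) in TLB -> HIT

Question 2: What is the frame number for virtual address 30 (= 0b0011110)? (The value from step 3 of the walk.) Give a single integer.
vaddr = 30: l1_idx=0, l2_idx=3
L1[0] = 1; L2[1][3] = 55

Answer: 55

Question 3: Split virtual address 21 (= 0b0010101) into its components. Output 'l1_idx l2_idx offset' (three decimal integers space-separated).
Answer: 0 2 5

Derivation:
vaddr = 21 = 0b0010101
  top 2 bits -> l1_idx = 0
  next 2 bits -> l2_idx = 2
  bottom 3 bits -> offset = 5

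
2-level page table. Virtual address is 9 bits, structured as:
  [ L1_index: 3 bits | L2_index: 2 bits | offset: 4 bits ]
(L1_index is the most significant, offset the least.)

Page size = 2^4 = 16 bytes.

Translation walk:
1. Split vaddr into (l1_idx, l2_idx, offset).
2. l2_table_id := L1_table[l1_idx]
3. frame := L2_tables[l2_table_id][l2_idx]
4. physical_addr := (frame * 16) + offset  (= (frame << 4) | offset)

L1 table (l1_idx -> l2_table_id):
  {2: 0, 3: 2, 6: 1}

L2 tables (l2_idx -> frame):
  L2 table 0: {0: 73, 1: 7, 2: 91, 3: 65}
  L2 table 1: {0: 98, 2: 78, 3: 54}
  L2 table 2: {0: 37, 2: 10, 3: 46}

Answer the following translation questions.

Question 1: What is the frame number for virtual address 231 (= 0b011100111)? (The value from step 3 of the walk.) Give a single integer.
vaddr = 231: l1_idx=3, l2_idx=2
L1[3] = 2; L2[2][2] = 10

Answer: 10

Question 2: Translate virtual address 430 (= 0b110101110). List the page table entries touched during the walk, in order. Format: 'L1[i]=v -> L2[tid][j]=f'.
vaddr = 430 = 0b110101110
Split: l1_idx=6, l2_idx=2, offset=14

Answer: L1[6]=1 -> L2[1][2]=78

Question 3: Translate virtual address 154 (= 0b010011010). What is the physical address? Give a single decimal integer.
Answer: 122

Derivation:
vaddr = 154 = 0b010011010
Split: l1_idx=2, l2_idx=1, offset=10
L1[2] = 0
L2[0][1] = 7
paddr = 7 * 16 + 10 = 122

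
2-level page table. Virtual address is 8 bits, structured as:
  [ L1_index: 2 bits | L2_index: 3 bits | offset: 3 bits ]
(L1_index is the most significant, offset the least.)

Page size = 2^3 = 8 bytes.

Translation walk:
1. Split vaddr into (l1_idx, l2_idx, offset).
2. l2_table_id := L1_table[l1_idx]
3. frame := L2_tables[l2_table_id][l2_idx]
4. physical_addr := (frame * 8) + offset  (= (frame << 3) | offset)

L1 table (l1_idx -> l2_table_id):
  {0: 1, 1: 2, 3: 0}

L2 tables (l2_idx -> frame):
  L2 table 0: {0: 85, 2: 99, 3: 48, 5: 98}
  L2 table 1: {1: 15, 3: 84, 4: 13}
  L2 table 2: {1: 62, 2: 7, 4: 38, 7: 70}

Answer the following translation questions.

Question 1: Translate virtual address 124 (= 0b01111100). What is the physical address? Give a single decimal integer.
vaddr = 124 = 0b01111100
Split: l1_idx=1, l2_idx=7, offset=4
L1[1] = 2
L2[2][7] = 70
paddr = 70 * 8 + 4 = 564

Answer: 564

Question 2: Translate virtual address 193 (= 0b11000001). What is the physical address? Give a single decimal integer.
vaddr = 193 = 0b11000001
Split: l1_idx=3, l2_idx=0, offset=1
L1[3] = 0
L2[0][0] = 85
paddr = 85 * 8 + 1 = 681

Answer: 681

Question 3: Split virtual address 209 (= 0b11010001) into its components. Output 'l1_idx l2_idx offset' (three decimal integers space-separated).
Answer: 3 2 1

Derivation:
vaddr = 209 = 0b11010001
  top 2 bits -> l1_idx = 3
  next 3 bits -> l2_idx = 2
  bottom 3 bits -> offset = 1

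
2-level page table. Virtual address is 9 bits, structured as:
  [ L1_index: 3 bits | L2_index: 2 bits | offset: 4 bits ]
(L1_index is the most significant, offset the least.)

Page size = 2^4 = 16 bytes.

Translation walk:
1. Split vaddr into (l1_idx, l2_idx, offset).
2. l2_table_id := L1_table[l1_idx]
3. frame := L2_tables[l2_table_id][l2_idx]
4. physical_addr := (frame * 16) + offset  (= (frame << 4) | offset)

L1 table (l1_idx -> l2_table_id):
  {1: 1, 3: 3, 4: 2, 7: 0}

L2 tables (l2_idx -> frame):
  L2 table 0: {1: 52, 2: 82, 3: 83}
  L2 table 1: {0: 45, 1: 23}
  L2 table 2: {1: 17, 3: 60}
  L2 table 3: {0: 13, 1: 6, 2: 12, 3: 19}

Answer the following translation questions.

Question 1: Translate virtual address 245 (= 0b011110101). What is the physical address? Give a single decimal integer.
Answer: 309

Derivation:
vaddr = 245 = 0b011110101
Split: l1_idx=3, l2_idx=3, offset=5
L1[3] = 3
L2[3][3] = 19
paddr = 19 * 16 + 5 = 309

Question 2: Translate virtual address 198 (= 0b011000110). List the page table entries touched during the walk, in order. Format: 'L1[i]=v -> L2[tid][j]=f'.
Answer: L1[3]=3 -> L2[3][0]=13

Derivation:
vaddr = 198 = 0b011000110
Split: l1_idx=3, l2_idx=0, offset=6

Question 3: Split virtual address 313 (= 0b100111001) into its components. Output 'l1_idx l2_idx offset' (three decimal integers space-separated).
Answer: 4 3 9

Derivation:
vaddr = 313 = 0b100111001
  top 3 bits -> l1_idx = 4
  next 2 bits -> l2_idx = 3
  bottom 4 bits -> offset = 9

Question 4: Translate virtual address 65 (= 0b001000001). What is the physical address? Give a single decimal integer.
Answer: 721

Derivation:
vaddr = 65 = 0b001000001
Split: l1_idx=1, l2_idx=0, offset=1
L1[1] = 1
L2[1][0] = 45
paddr = 45 * 16 + 1 = 721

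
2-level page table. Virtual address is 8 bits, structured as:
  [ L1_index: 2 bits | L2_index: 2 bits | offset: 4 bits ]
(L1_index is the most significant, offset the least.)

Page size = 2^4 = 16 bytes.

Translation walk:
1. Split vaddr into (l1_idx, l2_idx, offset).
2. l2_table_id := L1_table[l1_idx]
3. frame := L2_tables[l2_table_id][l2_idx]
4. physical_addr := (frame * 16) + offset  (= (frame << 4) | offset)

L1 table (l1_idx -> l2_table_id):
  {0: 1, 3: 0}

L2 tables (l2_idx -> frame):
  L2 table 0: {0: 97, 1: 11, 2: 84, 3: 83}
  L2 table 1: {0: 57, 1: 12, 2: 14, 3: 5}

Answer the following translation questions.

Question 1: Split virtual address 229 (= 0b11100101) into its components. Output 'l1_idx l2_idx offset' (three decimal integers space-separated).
Answer: 3 2 5

Derivation:
vaddr = 229 = 0b11100101
  top 2 bits -> l1_idx = 3
  next 2 bits -> l2_idx = 2
  bottom 4 bits -> offset = 5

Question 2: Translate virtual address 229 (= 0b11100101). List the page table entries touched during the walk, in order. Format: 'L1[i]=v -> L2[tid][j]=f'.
Answer: L1[3]=0 -> L2[0][2]=84

Derivation:
vaddr = 229 = 0b11100101
Split: l1_idx=3, l2_idx=2, offset=5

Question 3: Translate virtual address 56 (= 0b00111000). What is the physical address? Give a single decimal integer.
vaddr = 56 = 0b00111000
Split: l1_idx=0, l2_idx=3, offset=8
L1[0] = 1
L2[1][3] = 5
paddr = 5 * 16 + 8 = 88

Answer: 88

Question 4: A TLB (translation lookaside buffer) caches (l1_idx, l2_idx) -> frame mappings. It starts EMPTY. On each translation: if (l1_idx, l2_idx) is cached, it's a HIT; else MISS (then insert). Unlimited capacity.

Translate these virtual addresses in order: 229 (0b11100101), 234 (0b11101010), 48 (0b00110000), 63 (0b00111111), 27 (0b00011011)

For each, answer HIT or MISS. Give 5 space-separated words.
Answer: MISS HIT MISS HIT MISS

Derivation:
vaddr=229: (3,2) not in TLB -> MISS, insert
vaddr=234: (3,2) in TLB -> HIT
vaddr=48: (0,3) not in TLB -> MISS, insert
vaddr=63: (0,3) in TLB -> HIT
vaddr=27: (0,1) not in TLB -> MISS, insert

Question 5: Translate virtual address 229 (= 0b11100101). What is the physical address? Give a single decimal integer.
Answer: 1349

Derivation:
vaddr = 229 = 0b11100101
Split: l1_idx=3, l2_idx=2, offset=5
L1[3] = 0
L2[0][2] = 84
paddr = 84 * 16 + 5 = 1349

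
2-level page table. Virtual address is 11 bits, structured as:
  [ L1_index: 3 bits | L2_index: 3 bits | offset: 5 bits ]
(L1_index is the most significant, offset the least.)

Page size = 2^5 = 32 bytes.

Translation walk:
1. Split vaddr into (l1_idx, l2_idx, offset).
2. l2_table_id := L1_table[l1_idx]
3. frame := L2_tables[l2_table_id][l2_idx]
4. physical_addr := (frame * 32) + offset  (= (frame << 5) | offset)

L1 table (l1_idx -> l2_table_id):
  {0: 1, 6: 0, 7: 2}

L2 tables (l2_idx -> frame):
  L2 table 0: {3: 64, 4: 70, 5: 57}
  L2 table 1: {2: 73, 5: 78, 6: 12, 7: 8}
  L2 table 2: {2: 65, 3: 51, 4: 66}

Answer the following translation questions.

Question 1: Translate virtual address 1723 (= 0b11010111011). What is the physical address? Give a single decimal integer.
Answer: 1851

Derivation:
vaddr = 1723 = 0b11010111011
Split: l1_idx=6, l2_idx=5, offset=27
L1[6] = 0
L2[0][5] = 57
paddr = 57 * 32 + 27 = 1851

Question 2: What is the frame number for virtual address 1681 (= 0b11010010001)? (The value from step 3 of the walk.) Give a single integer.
vaddr = 1681: l1_idx=6, l2_idx=4
L1[6] = 0; L2[0][4] = 70

Answer: 70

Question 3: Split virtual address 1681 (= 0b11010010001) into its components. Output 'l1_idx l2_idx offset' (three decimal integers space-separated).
vaddr = 1681 = 0b11010010001
  top 3 bits -> l1_idx = 6
  next 3 bits -> l2_idx = 4
  bottom 5 bits -> offset = 17

Answer: 6 4 17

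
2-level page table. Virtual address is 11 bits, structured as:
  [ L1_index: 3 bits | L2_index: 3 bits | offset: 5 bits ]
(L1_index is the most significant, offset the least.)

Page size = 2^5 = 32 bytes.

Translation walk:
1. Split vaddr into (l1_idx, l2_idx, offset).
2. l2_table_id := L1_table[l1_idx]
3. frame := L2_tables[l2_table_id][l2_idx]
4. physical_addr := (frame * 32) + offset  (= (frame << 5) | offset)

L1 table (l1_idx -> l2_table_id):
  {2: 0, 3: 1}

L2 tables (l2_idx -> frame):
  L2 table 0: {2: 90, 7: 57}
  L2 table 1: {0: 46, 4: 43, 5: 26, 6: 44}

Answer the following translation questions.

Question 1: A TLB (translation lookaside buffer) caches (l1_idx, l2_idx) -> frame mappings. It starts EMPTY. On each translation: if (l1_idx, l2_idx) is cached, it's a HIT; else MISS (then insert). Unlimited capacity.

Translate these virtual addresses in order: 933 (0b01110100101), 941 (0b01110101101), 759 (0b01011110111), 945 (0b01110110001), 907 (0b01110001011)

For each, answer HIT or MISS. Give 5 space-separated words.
vaddr=933: (3,5) not in TLB -> MISS, insert
vaddr=941: (3,5) in TLB -> HIT
vaddr=759: (2,7) not in TLB -> MISS, insert
vaddr=945: (3,5) in TLB -> HIT
vaddr=907: (3,4) not in TLB -> MISS, insert

Answer: MISS HIT MISS HIT MISS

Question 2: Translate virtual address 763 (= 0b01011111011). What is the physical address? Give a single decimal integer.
Answer: 1851

Derivation:
vaddr = 763 = 0b01011111011
Split: l1_idx=2, l2_idx=7, offset=27
L1[2] = 0
L2[0][7] = 57
paddr = 57 * 32 + 27 = 1851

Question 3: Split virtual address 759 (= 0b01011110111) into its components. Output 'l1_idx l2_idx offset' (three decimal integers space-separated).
vaddr = 759 = 0b01011110111
  top 3 bits -> l1_idx = 2
  next 3 bits -> l2_idx = 7
  bottom 5 bits -> offset = 23

Answer: 2 7 23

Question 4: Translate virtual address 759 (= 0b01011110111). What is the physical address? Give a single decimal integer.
vaddr = 759 = 0b01011110111
Split: l1_idx=2, l2_idx=7, offset=23
L1[2] = 0
L2[0][7] = 57
paddr = 57 * 32 + 23 = 1847

Answer: 1847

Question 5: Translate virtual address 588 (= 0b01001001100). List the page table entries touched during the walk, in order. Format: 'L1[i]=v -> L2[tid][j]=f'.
vaddr = 588 = 0b01001001100
Split: l1_idx=2, l2_idx=2, offset=12

Answer: L1[2]=0 -> L2[0][2]=90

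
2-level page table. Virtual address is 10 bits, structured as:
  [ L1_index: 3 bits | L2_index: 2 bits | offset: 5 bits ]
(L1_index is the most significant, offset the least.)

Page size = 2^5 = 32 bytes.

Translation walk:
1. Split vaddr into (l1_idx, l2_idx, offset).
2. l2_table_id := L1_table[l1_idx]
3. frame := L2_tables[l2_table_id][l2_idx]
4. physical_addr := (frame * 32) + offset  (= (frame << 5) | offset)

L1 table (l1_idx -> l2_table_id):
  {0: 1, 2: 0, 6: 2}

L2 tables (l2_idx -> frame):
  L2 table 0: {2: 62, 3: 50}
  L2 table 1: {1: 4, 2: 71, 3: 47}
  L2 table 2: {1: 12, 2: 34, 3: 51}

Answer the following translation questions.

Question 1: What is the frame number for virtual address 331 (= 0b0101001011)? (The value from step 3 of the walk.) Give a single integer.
Answer: 62

Derivation:
vaddr = 331: l1_idx=2, l2_idx=2
L1[2] = 0; L2[0][2] = 62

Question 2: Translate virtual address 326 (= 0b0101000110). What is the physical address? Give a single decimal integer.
vaddr = 326 = 0b0101000110
Split: l1_idx=2, l2_idx=2, offset=6
L1[2] = 0
L2[0][2] = 62
paddr = 62 * 32 + 6 = 1990

Answer: 1990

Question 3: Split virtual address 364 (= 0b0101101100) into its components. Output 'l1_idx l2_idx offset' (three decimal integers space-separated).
vaddr = 364 = 0b0101101100
  top 3 bits -> l1_idx = 2
  next 2 bits -> l2_idx = 3
  bottom 5 bits -> offset = 12

Answer: 2 3 12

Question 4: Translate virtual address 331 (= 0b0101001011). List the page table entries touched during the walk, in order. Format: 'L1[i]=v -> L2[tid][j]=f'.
Answer: L1[2]=0 -> L2[0][2]=62

Derivation:
vaddr = 331 = 0b0101001011
Split: l1_idx=2, l2_idx=2, offset=11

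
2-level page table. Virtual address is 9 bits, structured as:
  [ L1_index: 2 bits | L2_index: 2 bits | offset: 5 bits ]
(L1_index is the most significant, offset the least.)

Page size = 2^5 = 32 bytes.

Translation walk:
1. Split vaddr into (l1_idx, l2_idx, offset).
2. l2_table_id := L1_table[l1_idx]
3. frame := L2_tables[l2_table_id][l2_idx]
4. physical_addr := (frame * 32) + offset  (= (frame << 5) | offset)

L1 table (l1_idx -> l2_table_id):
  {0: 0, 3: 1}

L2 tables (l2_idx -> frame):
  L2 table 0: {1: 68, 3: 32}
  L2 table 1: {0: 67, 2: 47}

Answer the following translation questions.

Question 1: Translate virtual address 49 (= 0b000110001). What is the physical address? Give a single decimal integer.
Answer: 2193

Derivation:
vaddr = 49 = 0b000110001
Split: l1_idx=0, l2_idx=1, offset=17
L1[0] = 0
L2[0][1] = 68
paddr = 68 * 32 + 17 = 2193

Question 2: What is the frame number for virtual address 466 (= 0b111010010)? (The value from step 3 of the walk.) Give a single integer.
vaddr = 466: l1_idx=3, l2_idx=2
L1[3] = 1; L2[1][2] = 47

Answer: 47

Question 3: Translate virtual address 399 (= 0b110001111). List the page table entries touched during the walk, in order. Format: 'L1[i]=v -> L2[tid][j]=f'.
Answer: L1[3]=1 -> L2[1][0]=67

Derivation:
vaddr = 399 = 0b110001111
Split: l1_idx=3, l2_idx=0, offset=15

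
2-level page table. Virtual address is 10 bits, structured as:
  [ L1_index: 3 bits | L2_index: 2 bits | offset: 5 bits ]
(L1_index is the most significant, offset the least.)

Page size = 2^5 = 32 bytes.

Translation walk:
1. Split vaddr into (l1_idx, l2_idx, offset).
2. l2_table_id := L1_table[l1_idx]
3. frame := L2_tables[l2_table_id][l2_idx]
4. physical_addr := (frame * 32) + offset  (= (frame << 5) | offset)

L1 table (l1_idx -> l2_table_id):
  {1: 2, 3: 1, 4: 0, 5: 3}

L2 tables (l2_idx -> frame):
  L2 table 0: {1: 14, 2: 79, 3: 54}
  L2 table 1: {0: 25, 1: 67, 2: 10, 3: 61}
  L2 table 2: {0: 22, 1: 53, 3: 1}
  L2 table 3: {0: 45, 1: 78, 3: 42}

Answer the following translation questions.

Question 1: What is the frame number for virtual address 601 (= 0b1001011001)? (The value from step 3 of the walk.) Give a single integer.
vaddr = 601: l1_idx=4, l2_idx=2
L1[4] = 0; L2[0][2] = 79

Answer: 79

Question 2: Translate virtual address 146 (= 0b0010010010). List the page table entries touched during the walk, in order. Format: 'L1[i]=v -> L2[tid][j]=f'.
vaddr = 146 = 0b0010010010
Split: l1_idx=1, l2_idx=0, offset=18

Answer: L1[1]=2 -> L2[2][0]=22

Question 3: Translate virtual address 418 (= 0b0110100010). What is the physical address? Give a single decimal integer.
Answer: 2146

Derivation:
vaddr = 418 = 0b0110100010
Split: l1_idx=3, l2_idx=1, offset=2
L1[3] = 1
L2[1][1] = 67
paddr = 67 * 32 + 2 = 2146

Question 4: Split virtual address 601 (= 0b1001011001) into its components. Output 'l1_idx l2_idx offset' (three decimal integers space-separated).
Answer: 4 2 25

Derivation:
vaddr = 601 = 0b1001011001
  top 3 bits -> l1_idx = 4
  next 2 bits -> l2_idx = 2
  bottom 5 bits -> offset = 25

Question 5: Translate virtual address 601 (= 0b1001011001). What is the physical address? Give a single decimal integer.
Answer: 2553

Derivation:
vaddr = 601 = 0b1001011001
Split: l1_idx=4, l2_idx=2, offset=25
L1[4] = 0
L2[0][2] = 79
paddr = 79 * 32 + 25 = 2553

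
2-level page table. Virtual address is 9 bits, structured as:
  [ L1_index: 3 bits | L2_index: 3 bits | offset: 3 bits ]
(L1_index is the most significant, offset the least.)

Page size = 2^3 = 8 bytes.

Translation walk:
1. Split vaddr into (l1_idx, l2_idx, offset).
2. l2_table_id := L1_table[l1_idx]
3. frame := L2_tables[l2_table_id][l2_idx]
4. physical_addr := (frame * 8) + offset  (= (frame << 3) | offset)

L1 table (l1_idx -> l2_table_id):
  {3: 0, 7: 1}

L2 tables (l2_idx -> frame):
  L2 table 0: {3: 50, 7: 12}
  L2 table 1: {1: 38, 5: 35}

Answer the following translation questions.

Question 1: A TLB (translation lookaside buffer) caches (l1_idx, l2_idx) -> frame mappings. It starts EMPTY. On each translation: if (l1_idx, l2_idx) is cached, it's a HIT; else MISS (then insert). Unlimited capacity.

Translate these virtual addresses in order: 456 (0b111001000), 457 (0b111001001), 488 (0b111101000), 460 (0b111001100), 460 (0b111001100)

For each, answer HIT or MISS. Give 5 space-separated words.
Answer: MISS HIT MISS HIT HIT

Derivation:
vaddr=456: (7,1) not in TLB -> MISS, insert
vaddr=457: (7,1) in TLB -> HIT
vaddr=488: (7,5) not in TLB -> MISS, insert
vaddr=460: (7,1) in TLB -> HIT
vaddr=460: (7,1) in TLB -> HIT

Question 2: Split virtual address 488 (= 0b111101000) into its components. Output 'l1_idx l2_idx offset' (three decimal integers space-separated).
vaddr = 488 = 0b111101000
  top 3 bits -> l1_idx = 7
  next 3 bits -> l2_idx = 5
  bottom 3 bits -> offset = 0

Answer: 7 5 0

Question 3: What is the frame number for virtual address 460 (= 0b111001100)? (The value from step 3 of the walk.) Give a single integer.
Answer: 38

Derivation:
vaddr = 460: l1_idx=7, l2_idx=1
L1[7] = 1; L2[1][1] = 38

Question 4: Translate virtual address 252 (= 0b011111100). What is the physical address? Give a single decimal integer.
vaddr = 252 = 0b011111100
Split: l1_idx=3, l2_idx=7, offset=4
L1[3] = 0
L2[0][7] = 12
paddr = 12 * 8 + 4 = 100

Answer: 100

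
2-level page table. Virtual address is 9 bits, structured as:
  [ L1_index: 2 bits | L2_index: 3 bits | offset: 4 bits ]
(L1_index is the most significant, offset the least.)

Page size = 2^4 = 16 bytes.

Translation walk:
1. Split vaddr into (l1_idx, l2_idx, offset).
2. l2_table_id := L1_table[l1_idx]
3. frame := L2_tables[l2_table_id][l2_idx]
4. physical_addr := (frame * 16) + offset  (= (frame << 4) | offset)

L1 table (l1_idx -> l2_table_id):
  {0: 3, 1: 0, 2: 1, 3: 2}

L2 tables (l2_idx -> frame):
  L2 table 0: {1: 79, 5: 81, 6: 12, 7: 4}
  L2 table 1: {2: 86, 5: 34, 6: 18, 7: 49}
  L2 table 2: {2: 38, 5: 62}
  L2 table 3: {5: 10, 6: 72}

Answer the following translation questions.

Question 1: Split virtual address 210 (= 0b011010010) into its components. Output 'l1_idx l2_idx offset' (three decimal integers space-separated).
Answer: 1 5 2

Derivation:
vaddr = 210 = 0b011010010
  top 2 bits -> l1_idx = 1
  next 3 bits -> l2_idx = 5
  bottom 4 bits -> offset = 2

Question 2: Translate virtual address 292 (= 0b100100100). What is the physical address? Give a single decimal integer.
Answer: 1380

Derivation:
vaddr = 292 = 0b100100100
Split: l1_idx=2, l2_idx=2, offset=4
L1[2] = 1
L2[1][2] = 86
paddr = 86 * 16 + 4 = 1380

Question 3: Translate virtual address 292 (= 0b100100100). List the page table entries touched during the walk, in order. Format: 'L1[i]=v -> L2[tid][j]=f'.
vaddr = 292 = 0b100100100
Split: l1_idx=2, l2_idx=2, offset=4

Answer: L1[2]=1 -> L2[1][2]=86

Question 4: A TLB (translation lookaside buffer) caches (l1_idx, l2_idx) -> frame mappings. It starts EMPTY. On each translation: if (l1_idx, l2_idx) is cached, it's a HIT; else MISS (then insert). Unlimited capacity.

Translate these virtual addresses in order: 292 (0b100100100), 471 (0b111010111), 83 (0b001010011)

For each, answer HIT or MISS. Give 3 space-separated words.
Answer: MISS MISS MISS

Derivation:
vaddr=292: (2,2) not in TLB -> MISS, insert
vaddr=471: (3,5) not in TLB -> MISS, insert
vaddr=83: (0,5) not in TLB -> MISS, insert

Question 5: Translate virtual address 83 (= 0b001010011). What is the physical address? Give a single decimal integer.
Answer: 163

Derivation:
vaddr = 83 = 0b001010011
Split: l1_idx=0, l2_idx=5, offset=3
L1[0] = 3
L2[3][5] = 10
paddr = 10 * 16 + 3 = 163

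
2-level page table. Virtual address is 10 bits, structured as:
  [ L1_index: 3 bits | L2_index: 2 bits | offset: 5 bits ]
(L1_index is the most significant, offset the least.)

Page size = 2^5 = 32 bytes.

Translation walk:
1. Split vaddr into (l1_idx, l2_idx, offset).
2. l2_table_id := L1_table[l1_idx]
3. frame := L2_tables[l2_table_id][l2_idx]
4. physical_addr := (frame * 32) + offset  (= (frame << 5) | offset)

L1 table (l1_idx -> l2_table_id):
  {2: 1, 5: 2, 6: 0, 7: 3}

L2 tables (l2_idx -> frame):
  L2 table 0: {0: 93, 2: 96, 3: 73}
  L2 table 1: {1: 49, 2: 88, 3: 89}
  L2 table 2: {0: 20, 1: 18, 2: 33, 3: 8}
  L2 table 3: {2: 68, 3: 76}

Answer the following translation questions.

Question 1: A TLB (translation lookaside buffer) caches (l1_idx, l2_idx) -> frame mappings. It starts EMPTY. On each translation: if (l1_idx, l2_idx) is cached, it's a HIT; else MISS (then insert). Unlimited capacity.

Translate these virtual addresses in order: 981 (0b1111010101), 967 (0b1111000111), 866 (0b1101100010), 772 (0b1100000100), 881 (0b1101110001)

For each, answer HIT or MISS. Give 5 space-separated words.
vaddr=981: (7,2) not in TLB -> MISS, insert
vaddr=967: (7,2) in TLB -> HIT
vaddr=866: (6,3) not in TLB -> MISS, insert
vaddr=772: (6,0) not in TLB -> MISS, insert
vaddr=881: (6,3) in TLB -> HIT

Answer: MISS HIT MISS MISS HIT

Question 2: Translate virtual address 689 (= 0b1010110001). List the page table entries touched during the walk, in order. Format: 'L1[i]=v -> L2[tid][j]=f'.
vaddr = 689 = 0b1010110001
Split: l1_idx=5, l2_idx=1, offset=17

Answer: L1[5]=2 -> L2[2][1]=18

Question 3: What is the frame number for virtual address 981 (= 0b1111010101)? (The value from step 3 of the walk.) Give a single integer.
vaddr = 981: l1_idx=7, l2_idx=2
L1[7] = 3; L2[3][2] = 68

Answer: 68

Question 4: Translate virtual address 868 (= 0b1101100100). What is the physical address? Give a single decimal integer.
Answer: 2340

Derivation:
vaddr = 868 = 0b1101100100
Split: l1_idx=6, l2_idx=3, offset=4
L1[6] = 0
L2[0][3] = 73
paddr = 73 * 32 + 4 = 2340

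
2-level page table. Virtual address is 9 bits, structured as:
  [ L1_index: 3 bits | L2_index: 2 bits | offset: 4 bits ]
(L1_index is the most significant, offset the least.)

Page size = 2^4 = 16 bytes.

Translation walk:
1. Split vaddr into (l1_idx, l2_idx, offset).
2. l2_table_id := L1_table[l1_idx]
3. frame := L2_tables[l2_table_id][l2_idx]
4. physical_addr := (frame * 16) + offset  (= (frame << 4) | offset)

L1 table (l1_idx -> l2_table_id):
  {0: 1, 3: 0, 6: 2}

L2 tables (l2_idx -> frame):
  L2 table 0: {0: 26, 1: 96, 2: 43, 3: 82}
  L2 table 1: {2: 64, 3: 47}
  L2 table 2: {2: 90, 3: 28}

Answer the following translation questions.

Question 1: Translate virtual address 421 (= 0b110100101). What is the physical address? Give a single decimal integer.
vaddr = 421 = 0b110100101
Split: l1_idx=6, l2_idx=2, offset=5
L1[6] = 2
L2[2][2] = 90
paddr = 90 * 16 + 5 = 1445

Answer: 1445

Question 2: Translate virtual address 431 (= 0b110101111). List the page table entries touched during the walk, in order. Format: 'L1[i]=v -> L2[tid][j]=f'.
Answer: L1[6]=2 -> L2[2][2]=90

Derivation:
vaddr = 431 = 0b110101111
Split: l1_idx=6, l2_idx=2, offset=15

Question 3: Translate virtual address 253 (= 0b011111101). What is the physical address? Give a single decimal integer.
Answer: 1325

Derivation:
vaddr = 253 = 0b011111101
Split: l1_idx=3, l2_idx=3, offset=13
L1[3] = 0
L2[0][3] = 82
paddr = 82 * 16 + 13 = 1325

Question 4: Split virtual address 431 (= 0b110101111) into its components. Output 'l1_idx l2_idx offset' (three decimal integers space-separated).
Answer: 6 2 15

Derivation:
vaddr = 431 = 0b110101111
  top 3 bits -> l1_idx = 6
  next 2 bits -> l2_idx = 2
  bottom 4 bits -> offset = 15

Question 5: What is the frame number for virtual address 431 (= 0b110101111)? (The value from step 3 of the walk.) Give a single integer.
vaddr = 431: l1_idx=6, l2_idx=2
L1[6] = 2; L2[2][2] = 90

Answer: 90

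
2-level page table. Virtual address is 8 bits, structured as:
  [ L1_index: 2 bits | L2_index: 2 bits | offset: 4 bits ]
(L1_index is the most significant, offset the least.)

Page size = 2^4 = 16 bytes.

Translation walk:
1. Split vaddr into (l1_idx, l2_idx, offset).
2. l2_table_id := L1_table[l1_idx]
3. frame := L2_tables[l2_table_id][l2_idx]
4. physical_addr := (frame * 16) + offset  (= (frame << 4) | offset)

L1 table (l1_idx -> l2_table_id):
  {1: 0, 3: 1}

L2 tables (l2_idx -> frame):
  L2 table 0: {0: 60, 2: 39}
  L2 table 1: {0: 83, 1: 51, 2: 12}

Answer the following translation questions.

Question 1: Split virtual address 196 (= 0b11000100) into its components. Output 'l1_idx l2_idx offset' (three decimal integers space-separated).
Answer: 3 0 4

Derivation:
vaddr = 196 = 0b11000100
  top 2 bits -> l1_idx = 3
  next 2 bits -> l2_idx = 0
  bottom 4 bits -> offset = 4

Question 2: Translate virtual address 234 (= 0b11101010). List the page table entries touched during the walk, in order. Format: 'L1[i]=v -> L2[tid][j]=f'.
vaddr = 234 = 0b11101010
Split: l1_idx=3, l2_idx=2, offset=10

Answer: L1[3]=1 -> L2[1][2]=12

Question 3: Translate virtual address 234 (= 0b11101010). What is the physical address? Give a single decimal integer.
vaddr = 234 = 0b11101010
Split: l1_idx=3, l2_idx=2, offset=10
L1[3] = 1
L2[1][2] = 12
paddr = 12 * 16 + 10 = 202

Answer: 202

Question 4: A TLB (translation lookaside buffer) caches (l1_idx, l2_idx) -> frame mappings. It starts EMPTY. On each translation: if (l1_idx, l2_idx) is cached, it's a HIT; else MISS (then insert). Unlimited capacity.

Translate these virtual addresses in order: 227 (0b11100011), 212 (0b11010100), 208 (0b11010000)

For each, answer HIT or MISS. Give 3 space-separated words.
Answer: MISS MISS HIT

Derivation:
vaddr=227: (3,2) not in TLB -> MISS, insert
vaddr=212: (3,1) not in TLB -> MISS, insert
vaddr=208: (3,1) in TLB -> HIT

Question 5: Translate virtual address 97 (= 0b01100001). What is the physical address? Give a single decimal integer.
Answer: 625

Derivation:
vaddr = 97 = 0b01100001
Split: l1_idx=1, l2_idx=2, offset=1
L1[1] = 0
L2[0][2] = 39
paddr = 39 * 16 + 1 = 625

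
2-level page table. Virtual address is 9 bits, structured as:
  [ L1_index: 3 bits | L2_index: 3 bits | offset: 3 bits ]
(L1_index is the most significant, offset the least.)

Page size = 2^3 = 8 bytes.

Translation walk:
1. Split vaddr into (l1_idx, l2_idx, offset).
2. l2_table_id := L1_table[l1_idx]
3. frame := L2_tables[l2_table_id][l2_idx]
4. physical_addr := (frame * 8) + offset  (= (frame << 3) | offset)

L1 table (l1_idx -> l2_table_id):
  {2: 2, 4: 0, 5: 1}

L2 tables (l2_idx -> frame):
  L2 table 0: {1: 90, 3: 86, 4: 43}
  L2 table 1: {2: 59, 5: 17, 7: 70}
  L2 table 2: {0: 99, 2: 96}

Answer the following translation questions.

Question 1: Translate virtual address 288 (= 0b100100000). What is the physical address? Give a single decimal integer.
vaddr = 288 = 0b100100000
Split: l1_idx=4, l2_idx=4, offset=0
L1[4] = 0
L2[0][4] = 43
paddr = 43 * 8 + 0 = 344

Answer: 344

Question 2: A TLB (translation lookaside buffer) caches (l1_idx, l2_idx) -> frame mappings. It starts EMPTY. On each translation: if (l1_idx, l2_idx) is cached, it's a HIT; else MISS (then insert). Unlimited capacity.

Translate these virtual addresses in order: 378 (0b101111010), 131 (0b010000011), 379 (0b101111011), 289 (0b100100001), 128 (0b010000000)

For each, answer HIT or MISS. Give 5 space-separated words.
Answer: MISS MISS HIT MISS HIT

Derivation:
vaddr=378: (5,7) not in TLB -> MISS, insert
vaddr=131: (2,0) not in TLB -> MISS, insert
vaddr=379: (5,7) in TLB -> HIT
vaddr=289: (4,4) not in TLB -> MISS, insert
vaddr=128: (2,0) in TLB -> HIT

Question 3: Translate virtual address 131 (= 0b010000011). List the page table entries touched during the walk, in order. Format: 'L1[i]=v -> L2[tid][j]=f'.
Answer: L1[2]=2 -> L2[2][0]=99

Derivation:
vaddr = 131 = 0b010000011
Split: l1_idx=2, l2_idx=0, offset=3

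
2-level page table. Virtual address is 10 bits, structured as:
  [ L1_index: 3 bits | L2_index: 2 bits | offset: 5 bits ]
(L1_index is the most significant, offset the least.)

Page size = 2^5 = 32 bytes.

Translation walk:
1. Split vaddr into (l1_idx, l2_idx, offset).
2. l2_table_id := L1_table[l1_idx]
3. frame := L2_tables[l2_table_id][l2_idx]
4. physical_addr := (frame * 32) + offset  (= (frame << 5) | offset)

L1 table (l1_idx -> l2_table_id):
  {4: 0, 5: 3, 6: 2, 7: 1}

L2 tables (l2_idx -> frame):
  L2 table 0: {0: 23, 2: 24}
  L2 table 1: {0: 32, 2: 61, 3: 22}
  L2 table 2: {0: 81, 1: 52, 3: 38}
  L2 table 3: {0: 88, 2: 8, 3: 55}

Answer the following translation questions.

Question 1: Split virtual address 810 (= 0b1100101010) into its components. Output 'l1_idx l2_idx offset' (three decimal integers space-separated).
Answer: 6 1 10

Derivation:
vaddr = 810 = 0b1100101010
  top 3 bits -> l1_idx = 6
  next 2 bits -> l2_idx = 1
  bottom 5 bits -> offset = 10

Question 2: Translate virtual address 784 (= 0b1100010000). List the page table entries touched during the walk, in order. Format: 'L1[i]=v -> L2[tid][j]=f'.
Answer: L1[6]=2 -> L2[2][0]=81

Derivation:
vaddr = 784 = 0b1100010000
Split: l1_idx=6, l2_idx=0, offset=16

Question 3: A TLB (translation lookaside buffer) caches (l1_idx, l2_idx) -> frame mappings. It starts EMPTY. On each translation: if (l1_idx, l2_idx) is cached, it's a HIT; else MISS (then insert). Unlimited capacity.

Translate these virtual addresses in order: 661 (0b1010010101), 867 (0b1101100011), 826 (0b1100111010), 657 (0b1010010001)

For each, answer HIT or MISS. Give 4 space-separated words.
Answer: MISS MISS MISS HIT

Derivation:
vaddr=661: (5,0) not in TLB -> MISS, insert
vaddr=867: (6,3) not in TLB -> MISS, insert
vaddr=826: (6,1) not in TLB -> MISS, insert
vaddr=657: (5,0) in TLB -> HIT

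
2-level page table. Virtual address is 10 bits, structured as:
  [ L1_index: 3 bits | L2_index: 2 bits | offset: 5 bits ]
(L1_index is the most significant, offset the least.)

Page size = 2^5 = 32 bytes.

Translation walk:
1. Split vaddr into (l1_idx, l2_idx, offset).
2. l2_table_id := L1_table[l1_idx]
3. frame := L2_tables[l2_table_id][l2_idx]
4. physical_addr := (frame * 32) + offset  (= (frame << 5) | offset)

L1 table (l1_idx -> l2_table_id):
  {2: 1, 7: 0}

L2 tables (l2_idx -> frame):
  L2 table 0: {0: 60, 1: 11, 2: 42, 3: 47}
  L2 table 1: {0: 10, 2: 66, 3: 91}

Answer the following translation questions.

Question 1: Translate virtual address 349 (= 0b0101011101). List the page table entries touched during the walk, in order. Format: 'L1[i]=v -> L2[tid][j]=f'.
vaddr = 349 = 0b0101011101
Split: l1_idx=2, l2_idx=2, offset=29

Answer: L1[2]=1 -> L2[1][2]=66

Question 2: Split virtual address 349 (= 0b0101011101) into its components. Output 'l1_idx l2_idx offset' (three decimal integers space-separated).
vaddr = 349 = 0b0101011101
  top 3 bits -> l1_idx = 2
  next 2 bits -> l2_idx = 2
  bottom 5 bits -> offset = 29

Answer: 2 2 29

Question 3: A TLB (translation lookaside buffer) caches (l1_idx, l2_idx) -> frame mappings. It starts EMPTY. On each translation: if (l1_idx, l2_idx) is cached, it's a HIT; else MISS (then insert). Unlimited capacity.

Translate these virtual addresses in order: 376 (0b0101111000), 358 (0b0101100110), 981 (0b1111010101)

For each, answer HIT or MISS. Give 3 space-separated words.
vaddr=376: (2,3) not in TLB -> MISS, insert
vaddr=358: (2,3) in TLB -> HIT
vaddr=981: (7,2) not in TLB -> MISS, insert

Answer: MISS HIT MISS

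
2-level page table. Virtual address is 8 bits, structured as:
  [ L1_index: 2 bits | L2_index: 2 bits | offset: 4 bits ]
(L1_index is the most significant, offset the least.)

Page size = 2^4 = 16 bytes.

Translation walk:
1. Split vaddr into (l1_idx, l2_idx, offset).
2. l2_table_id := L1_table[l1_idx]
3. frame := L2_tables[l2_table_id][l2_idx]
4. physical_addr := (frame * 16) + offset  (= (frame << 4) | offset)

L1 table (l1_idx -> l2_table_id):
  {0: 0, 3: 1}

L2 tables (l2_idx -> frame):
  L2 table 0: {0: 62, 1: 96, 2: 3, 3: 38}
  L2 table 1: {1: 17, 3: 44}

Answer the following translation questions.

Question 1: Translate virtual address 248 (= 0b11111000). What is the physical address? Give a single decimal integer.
Answer: 712

Derivation:
vaddr = 248 = 0b11111000
Split: l1_idx=3, l2_idx=3, offset=8
L1[3] = 1
L2[1][3] = 44
paddr = 44 * 16 + 8 = 712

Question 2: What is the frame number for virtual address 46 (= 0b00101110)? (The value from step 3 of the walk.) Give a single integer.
Answer: 3

Derivation:
vaddr = 46: l1_idx=0, l2_idx=2
L1[0] = 0; L2[0][2] = 3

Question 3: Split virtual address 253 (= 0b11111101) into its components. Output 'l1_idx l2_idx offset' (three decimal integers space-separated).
vaddr = 253 = 0b11111101
  top 2 bits -> l1_idx = 3
  next 2 bits -> l2_idx = 3
  bottom 4 bits -> offset = 13

Answer: 3 3 13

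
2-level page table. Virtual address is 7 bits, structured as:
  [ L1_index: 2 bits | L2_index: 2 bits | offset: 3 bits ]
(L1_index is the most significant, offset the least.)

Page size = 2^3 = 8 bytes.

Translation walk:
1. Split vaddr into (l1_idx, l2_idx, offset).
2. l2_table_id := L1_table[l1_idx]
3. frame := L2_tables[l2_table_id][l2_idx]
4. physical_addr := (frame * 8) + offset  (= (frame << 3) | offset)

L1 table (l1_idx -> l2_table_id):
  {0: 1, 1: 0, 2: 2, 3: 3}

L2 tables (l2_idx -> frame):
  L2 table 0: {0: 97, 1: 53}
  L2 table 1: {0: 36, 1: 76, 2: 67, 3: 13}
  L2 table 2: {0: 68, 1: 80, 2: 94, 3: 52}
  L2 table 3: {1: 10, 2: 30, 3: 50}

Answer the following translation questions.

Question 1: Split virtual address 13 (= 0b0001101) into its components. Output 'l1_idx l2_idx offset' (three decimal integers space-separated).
vaddr = 13 = 0b0001101
  top 2 bits -> l1_idx = 0
  next 2 bits -> l2_idx = 1
  bottom 3 bits -> offset = 5

Answer: 0 1 5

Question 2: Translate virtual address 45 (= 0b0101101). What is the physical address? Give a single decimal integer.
vaddr = 45 = 0b0101101
Split: l1_idx=1, l2_idx=1, offset=5
L1[1] = 0
L2[0][1] = 53
paddr = 53 * 8 + 5 = 429

Answer: 429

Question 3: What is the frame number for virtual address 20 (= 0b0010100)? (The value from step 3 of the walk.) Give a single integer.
vaddr = 20: l1_idx=0, l2_idx=2
L1[0] = 1; L2[1][2] = 67

Answer: 67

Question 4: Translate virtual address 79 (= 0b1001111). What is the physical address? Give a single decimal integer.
vaddr = 79 = 0b1001111
Split: l1_idx=2, l2_idx=1, offset=7
L1[2] = 2
L2[2][1] = 80
paddr = 80 * 8 + 7 = 647

Answer: 647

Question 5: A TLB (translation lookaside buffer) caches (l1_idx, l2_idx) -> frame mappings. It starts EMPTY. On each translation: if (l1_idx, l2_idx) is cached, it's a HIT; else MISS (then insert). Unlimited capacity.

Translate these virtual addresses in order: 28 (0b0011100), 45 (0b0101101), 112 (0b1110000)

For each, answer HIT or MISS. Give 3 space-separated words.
Answer: MISS MISS MISS

Derivation:
vaddr=28: (0,3) not in TLB -> MISS, insert
vaddr=45: (1,1) not in TLB -> MISS, insert
vaddr=112: (3,2) not in TLB -> MISS, insert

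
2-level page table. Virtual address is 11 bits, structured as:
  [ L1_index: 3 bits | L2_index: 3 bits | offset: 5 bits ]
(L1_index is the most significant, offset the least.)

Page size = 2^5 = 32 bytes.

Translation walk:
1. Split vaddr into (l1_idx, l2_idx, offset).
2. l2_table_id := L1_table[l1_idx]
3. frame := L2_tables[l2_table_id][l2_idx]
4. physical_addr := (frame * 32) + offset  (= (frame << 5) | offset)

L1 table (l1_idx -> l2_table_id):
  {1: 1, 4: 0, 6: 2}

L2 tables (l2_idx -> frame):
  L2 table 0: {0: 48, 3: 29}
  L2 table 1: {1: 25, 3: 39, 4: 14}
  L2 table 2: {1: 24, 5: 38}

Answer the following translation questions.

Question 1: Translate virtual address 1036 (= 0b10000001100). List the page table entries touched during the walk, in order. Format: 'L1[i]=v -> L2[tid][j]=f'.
vaddr = 1036 = 0b10000001100
Split: l1_idx=4, l2_idx=0, offset=12

Answer: L1[4]=0 -> L2[0][0]=48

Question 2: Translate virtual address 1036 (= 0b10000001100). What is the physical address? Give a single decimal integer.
vaddr = 1036 = 0b10000001100
Split: l1_idx=4, l2_idx=0, offset=12
L1[4] = 0
L2[0][0] = 48
paddr = 48 * 32 + 12 = 1548

Answer: 1548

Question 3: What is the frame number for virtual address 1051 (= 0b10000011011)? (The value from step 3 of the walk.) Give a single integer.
vaddr = 1051: l1_idx=4, l2_idx=0
L1[4] = 0; L2[0][0] = 48

Answer: 48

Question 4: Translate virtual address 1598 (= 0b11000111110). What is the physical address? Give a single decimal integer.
vaddr = 1598 = 0b11000111110
Split: l1_idx=6, l2_idx=1, offset=30
L1[6] = 2
L2[2][1] = 24
paddr = 24 * 32 + 30 = 798

Answer: 798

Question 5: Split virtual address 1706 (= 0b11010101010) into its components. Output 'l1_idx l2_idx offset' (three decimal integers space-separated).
vaddr = 1706 = 0b11010101010
  top 3 bits -> l1_idx = 6
  next 3 bits -> l2_idx = 5
  bottom 5 bits -> offset = 10

Answer: 6 5 10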